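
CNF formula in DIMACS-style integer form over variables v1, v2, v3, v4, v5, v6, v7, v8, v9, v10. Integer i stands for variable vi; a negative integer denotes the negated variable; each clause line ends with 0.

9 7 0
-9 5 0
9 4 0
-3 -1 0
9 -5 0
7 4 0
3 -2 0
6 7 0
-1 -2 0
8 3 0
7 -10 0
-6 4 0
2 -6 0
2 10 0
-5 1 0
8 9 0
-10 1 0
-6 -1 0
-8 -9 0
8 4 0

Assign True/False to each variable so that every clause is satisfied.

v1=F, v2=T, v3=T, v4=T, v5=F, v6=T, v7=T, v8=T, v9=F, v10=F

v4 occurs only positively in the remaining clauses — set v4 = True.
v7 occurs only positively in the remaining clauses — set v7 = True.
Try v1 = False.
  then v5 is forced to False.
  then v9 is forced to False.
  then v8 is forced to True.
  then v10 is forced to False.
  then v2 is forced to True.
  then v3 is forced to True.
v6 is now unconstrained; take v6 = True.
Check each clause:
  1. (v9 | v7) — v7 is true.
  2. (~v9 | v5) — ~v9 is true.
  3. (v4 | v9) — v4 is true.
  4. (~v3 | ~v1) — ~v1 is true.
  5. (v9 | ~v5) — ~v5 is true.
  6. (v4 | v7) — v4 is true.
  7. (v3 | ~v2) — v3 is true.
  8. (v7 | v6) — v6 is true.
  9. (~v1 | ~v2) — ~v1 is true.
  10. (v3 | v8) — v8 is true.
  11. (~v10 | v7) — ~v10 is true.
  12. (v4 | ~v6) — v4 is true.
  13. (v2 | ~v6) — v2 is true.
  14. (v10 | v2) — v2 is true.
  15. (v1 | ~v5) — ~v5 is true.
  16. (v8 | v9) — v8 is true.
  17. (v1 | ~v10) — ~v10 is true.
  18. (~v1 | ~v6) — ~v1 is true.
  19. (~v9 | ~v8) — ~v9 is true.
  20. (v4 | v8) — v8 is true.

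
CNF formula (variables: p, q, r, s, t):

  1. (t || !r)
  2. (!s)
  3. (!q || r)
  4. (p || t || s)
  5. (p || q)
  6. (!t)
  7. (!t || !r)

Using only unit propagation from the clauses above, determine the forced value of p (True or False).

True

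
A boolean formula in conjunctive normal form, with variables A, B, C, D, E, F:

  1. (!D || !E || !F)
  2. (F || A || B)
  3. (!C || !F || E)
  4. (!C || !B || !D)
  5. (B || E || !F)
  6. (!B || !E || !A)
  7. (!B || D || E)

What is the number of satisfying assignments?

Case analysis on B and E:
  B=1, E=1: 5 of the 16 assignments to (A,C,D,F) work.
  B=1, E=0: remaining (A,C,D,F) ∈ {(0,0,1,0); (0,0,1,1); (1,0,1,0); (1,0,1,1)} — 4.
  B=0, E=1: C free; 4 ways for (A,D,F) × 2^1 = 8.
  B=0, E=0: remaining (A,C,D,F) ∈ {(1,0,0,0); (1,0,1,0); (1,1,0,0); (1,1,1,0)} — 4.
Total: 5 + 4 + 8 + 4 = 21.

21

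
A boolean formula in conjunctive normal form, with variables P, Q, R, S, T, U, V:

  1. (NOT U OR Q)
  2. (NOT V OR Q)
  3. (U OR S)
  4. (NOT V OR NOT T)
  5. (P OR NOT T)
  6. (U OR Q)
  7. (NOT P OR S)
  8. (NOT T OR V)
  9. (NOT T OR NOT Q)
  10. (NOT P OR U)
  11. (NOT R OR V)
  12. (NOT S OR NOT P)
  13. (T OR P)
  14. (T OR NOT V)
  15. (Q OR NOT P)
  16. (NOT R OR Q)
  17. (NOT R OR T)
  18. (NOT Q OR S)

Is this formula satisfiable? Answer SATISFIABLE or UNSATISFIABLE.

UNSATISFIABLE

Q = True:
  propagation gives T=False, P=True, S=True; an empty clause results — contradiction.
Q = False:
  propagation gives U=False; an empty clause results — contradiction.
Every branch closes, so no satisfying assignment exists.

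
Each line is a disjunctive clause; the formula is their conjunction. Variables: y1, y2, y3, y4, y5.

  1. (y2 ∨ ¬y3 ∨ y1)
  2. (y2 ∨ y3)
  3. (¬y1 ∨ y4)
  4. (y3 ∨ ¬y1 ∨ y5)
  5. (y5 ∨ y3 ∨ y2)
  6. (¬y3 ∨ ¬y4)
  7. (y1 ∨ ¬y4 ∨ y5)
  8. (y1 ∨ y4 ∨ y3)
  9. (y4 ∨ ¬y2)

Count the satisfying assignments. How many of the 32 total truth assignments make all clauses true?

2

The models are:
  y1=F y2=T y3=F y4=T y5=T
  y1=T y2=T y3=F y4=T y5=T
That's 2 in total.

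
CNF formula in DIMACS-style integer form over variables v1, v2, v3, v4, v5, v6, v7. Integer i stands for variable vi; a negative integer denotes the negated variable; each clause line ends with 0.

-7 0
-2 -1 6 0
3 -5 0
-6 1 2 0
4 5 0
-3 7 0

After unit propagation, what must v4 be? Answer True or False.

True

(~v7) stands alone — v7 = False.
In (v7 \/ ~v3), v7 is now false; ~v3 must hold, so v3 = False.
From (~v5 \/ v3) and v3 = False: v5 = False.
(v4 \/ v5) with v5 = False leaves only v4, so v4 = True.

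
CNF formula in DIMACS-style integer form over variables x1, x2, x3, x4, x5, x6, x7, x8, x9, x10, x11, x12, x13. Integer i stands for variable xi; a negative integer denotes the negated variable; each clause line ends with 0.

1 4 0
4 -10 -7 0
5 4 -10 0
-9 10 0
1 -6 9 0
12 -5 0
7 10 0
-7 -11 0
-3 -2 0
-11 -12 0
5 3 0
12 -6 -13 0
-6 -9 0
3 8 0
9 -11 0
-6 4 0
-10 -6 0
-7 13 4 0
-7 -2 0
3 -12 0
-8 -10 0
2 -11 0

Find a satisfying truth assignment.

x1=1, x2=0, x3=1, x4=1, x5=1, x6=0, x7=1, x8=1, x9=0, x10=0, x11=0, x12=1, x13=1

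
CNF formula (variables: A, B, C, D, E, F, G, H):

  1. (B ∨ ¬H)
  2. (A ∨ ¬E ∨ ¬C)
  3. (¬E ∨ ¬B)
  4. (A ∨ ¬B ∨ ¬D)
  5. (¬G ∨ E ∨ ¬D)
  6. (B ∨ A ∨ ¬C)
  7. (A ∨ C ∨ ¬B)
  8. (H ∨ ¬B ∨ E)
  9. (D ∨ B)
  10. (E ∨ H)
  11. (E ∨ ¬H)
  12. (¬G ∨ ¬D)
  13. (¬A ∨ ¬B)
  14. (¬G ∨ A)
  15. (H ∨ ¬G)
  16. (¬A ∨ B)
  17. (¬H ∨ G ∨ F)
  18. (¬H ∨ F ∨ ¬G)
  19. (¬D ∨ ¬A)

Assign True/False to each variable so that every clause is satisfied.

A=False, B=False, C=False, D=True, E=True, F=True, G=False, H=False

Check each clause:
  1. (¬H ∨ B) — ¬H is true.
  2. (A ∨ ¬C ∨ ¬E) — ¬C is true.
  3. (¬B ∨ ¬E) — ¬B is true.
  4. (¬B ∨ A ∨ ¬D) — ¬B is true.
  5. (¬D ∨ E ∨ ¬G) — ¬G is true.
  6. (B ∨ ¬C ∨ A) — ¬C is true.
  7. (C ∨ ¬B ∨ A) — ¬B is true.
  8. (E ∨ H ∨ ¬B) — E is true.
  9. (D ∨ B) — D is true.
  10. (E ∨ H) — E is true.
  11. (E ∨ ¬H) — ¬H is true.
  12. (¬D ∨ ¬G) — ¬G is true.
  13. (¬B ∨ ¬A) — ¬A is true.
  14. (¬G ∨ A) — ¬G is true.
  15. (¬G ∨ H) — ¬G is true.
  16. (¬A ∨ B) — ¬A is true.
  17. (G ∨ ¬H ∨ F) — ¬H is true.
  18. (F ∨ ¬H ∨ ¬G) — ¬H is true.
  19. (¬A ∨ ¬D) — ¬A is true.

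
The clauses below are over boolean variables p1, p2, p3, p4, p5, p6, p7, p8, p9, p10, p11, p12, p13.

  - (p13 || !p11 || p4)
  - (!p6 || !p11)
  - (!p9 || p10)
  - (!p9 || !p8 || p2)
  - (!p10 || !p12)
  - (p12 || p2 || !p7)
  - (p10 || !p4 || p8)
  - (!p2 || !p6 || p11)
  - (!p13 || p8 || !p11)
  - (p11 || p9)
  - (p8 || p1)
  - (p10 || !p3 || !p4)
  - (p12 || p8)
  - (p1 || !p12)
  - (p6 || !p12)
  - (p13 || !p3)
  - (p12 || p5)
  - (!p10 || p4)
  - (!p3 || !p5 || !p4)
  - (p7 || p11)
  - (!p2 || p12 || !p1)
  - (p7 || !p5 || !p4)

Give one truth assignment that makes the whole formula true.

p1=T  p2=F  p3=F  p4=F  p5=T  p6=F  p7=F  p8=T  p9=F  p10=F  p11=T  p12=F  p13=T

Pure literal: p3 appears only negated; assign p3 = False.
Try p1 = True.
Branch on p2: take p2 = False.
For the remaining variables, p4 = False, p5 = True, p6 = False, p7 = False, p8 = True, p9 = False, p10 = False, p11 = True, p12 = False, p13 = True works.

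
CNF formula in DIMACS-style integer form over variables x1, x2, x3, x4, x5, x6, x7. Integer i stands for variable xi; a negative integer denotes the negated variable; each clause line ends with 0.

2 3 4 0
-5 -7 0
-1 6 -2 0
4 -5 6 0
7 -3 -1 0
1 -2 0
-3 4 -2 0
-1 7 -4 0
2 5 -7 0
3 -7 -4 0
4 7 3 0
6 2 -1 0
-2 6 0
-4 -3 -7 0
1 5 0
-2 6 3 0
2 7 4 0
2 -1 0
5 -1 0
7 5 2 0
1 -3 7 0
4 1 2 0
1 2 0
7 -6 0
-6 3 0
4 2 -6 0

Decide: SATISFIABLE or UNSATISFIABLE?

x2 = True:
  propagation gives x1=True, x6=True, x5=True, x7=False; an empty clause results — contradiction.
x2 = False:
  propagation gives x1=False; an empty clause results — contradiction.
Every branch closes, so no satisfying assignment exists.

UNSATISFIABLE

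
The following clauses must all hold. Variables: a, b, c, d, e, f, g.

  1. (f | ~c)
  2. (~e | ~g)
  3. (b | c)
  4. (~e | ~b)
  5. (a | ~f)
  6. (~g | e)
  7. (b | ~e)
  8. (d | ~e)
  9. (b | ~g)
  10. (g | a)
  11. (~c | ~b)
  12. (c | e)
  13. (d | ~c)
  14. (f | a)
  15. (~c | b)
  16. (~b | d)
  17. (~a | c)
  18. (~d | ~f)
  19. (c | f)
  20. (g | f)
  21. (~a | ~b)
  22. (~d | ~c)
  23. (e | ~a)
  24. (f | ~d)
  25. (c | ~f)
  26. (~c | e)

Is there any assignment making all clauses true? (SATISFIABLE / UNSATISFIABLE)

c = True:
  propagation gives f=True, a=True, b=False; an empty clause results — contradiction.
c = False:
  propagation gives b=True, e=False; an empty clause results — contradiction.
Every branch closes, so no satisfying assignment exists.

UNSATISFIABLE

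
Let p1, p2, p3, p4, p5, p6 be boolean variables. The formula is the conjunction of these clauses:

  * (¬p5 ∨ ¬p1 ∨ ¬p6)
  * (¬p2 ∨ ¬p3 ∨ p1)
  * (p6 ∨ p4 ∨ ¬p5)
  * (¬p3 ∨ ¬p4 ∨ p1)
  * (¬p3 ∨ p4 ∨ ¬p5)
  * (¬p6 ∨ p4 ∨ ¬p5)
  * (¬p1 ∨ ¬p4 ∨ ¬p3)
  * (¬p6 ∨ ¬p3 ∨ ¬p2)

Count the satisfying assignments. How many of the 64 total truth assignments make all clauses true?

27

Case analysis on p3 and p4:
  p3=1, p4=1: a clause becomes empty — 0.
  p3=1, p4=0: 5 of the 16 assignments to (p1,p2,p5,p6) work.
  p3=0, p4=1: p2 free; 7 ways for (p1,p5,p6) × 2^1 = 14.
  p3=0, p4=0: forces p5=0; p1, p2, p6 free → 2^3 = 8.
Total: 0 + 5 + 14 + 8 = 27.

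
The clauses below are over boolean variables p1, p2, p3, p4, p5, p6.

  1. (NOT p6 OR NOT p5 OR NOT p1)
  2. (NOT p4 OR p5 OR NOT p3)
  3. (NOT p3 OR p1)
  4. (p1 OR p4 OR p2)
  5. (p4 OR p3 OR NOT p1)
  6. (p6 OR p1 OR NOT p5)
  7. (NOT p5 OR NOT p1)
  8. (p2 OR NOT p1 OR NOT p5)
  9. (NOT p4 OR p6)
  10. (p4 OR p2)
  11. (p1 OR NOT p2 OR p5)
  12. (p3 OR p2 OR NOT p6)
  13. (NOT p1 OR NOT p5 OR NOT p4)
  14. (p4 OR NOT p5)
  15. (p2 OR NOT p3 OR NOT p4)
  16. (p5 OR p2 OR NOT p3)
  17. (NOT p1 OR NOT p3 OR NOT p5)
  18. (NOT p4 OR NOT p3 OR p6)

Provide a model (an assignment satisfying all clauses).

p1=F  p2=T  p3=F  p4=T  p5=T  p6=T

Check each clause:
  1. (NOT p5 OR NOT p1 OR NOT p6) — NOT p1 is true.
  2. (p5 OR NOT p4 OR NOT p3) — NOT p3 is true.
  3. (p1 OR NOT p3) — NOT p3 is true.
  4. (p1 OR p4 OR p2) — p2 is true.
  5. (p4 OR NOT p1 OR p3) — p4 is true.
  6. (p1 OR NOT p5 OR p6) — p6 is true.
  7. (NOT p5 OR NOT p1) — NOT p1 is true.
  8. (p2 OR NOT p5 OR NOT p1) — p2 is true.
  9. (p6 OR NOT p4) — p6 is true.
  10. (p2 OR p4) — p2 is true.
  11. (p1 OR NOT p2 OR p5) — p5 is true.
  12. (NOT p6 OR p2 OR p3) — p2 is true.
  13. (NOT p4 OR NOT p5 OR NOT p1) — NOT p1 is true.
  14. (p4 OR NOT p5) — p4 is true.
  15. (p2 OR NOT p4 OR NOT p3) — p2 is true.
  16. (p5 OR p2 OR NOT p3) — p2 is true.
  17. (NOT p1 OR NOT p5 OR NOT p3) — NOT p3 is true.
  18. (NOT p3 OR NOT p4 OR p6) — NOT p3 is true.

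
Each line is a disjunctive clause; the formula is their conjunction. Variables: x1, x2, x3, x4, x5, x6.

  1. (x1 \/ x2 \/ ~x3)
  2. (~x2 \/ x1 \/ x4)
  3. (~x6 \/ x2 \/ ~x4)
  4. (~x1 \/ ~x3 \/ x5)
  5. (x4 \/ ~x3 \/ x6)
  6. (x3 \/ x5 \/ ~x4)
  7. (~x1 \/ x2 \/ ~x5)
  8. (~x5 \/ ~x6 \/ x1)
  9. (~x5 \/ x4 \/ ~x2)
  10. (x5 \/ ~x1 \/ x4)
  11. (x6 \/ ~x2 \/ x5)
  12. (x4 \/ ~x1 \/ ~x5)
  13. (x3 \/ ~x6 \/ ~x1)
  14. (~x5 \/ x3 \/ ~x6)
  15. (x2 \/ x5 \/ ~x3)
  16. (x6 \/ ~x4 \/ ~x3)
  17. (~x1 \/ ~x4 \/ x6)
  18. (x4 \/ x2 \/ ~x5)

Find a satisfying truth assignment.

Set x1 = False and propagate.
Set x2 = True and propagate.
  then x4 is forced to True.
Try x3 = False.
  then x5 is forced to True.
  then x6 is forced to False.

x1=False  x2=True  x3=False  x4=True  x5=True  x6=False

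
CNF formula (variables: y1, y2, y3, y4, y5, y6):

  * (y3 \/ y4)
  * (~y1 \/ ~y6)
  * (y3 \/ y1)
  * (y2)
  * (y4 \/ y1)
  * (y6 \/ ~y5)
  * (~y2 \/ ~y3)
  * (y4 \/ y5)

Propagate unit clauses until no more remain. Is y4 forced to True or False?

True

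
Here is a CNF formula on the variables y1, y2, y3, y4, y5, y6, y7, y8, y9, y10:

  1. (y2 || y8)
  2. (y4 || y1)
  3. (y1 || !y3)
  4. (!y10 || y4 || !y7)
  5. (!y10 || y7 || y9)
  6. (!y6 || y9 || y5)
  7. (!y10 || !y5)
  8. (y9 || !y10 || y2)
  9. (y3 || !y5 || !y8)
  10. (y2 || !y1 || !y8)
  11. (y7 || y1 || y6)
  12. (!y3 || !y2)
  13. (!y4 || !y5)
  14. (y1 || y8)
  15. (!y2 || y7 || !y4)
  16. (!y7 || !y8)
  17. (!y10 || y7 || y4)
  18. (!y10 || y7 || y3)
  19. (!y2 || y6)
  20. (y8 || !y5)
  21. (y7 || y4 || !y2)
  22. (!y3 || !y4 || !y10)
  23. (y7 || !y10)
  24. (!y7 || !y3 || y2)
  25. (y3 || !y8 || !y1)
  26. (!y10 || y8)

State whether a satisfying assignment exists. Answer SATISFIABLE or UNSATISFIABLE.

y9 occurs only positively in the remaining clauses — set y9 = True.
Pure literal: y10 appears only negated; assign y10 = False.
Set y1 = True and propagate.
Branch on y2: take y2 = True.
  then y3 is forced to False.
  then y6 is forced to True.
  then y8 is forced to False.
  then y5 is forced to False.
The remaining clauses are satisfied by y4 = True, y7 = True.
So y1 = True  y2 = True  y3 = False  y4 = True  y5 = False  y6 = True  y7 = True  y8 = False  y9 = True  y10 = False is a satisfying assignment.

SATISFIABLE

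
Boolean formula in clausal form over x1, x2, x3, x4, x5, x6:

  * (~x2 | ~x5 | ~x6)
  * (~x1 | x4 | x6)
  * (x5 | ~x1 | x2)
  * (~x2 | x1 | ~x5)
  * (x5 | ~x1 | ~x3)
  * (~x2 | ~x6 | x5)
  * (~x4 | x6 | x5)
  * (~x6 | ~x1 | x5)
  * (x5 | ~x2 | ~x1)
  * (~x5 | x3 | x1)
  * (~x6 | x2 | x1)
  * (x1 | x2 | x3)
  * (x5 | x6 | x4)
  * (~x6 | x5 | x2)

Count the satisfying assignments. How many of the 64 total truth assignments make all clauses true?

Split on x5, then x1.
  x5=1, x1=1: x3 free; 4 ways for (x2,x4,x6) × 2^1 = 8.
  x5=1, x1=0: remaining (x2,x3,x4,x6) ∈ {(0,1,0,0); (0,1,1,0)} — 2.
  x5=0, x1=1: a clause becomes empty — 0.
  x5=0, x1=0: no assignment works — 0.
Total: 8 + 2 + 0 + 0 = 10.

10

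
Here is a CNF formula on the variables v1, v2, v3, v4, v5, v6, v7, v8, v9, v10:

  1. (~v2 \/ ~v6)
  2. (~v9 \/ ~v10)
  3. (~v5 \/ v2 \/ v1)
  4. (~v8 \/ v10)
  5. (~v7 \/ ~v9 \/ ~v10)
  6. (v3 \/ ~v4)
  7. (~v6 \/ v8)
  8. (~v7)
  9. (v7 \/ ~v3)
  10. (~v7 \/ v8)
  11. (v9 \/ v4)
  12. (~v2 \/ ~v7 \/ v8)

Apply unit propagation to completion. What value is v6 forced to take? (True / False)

Unit clause (~v7) sets v7 = False.
In (~v3 \/ v7), v7 is now false; ~v3 must hold, so v3 = False.
(v3 \/ ~v4): since v3 = False, the clause reduces to (~v4). v4 = False.
(v4 \/ v9) with v4 = False leaves only v9, so v9 = True.
In (~v9 \/ ~v10), ~v9 is now false; ~v10 must hold, so v10 = False.
(~v8 \/ v10) with v10 = False leaves only ~v8, so v8 = False.
In (v8 \/ ~v6), v8 is now false; ~v6 must hold, so v6 = False.

False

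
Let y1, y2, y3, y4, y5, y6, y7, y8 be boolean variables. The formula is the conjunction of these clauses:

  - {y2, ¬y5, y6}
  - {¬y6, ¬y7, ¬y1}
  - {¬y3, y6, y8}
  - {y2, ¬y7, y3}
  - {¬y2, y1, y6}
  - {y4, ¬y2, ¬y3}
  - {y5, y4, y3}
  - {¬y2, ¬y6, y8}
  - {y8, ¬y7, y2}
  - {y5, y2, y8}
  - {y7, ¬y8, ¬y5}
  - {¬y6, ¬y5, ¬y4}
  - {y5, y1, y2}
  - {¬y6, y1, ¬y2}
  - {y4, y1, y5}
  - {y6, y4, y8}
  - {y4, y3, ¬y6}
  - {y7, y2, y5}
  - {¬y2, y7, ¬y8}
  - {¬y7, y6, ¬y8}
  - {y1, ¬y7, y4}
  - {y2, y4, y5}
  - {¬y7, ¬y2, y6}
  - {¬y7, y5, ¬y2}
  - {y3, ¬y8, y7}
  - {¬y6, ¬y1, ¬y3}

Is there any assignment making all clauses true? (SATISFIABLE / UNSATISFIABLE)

Try y1 = False.
Try y2 = False.
  then y5 is forced to True.
  then y6 is forced to True.
  then y4 is forced to False.
  then y3 is forced to True.
  then y7 is forced to False.
  then y8 is forced to False.
So y1=0  y2=0  y3=1  y4=0  y5=1  y6=1  y7=0  y8=0 is a satisfying assignment.

SATISFIABLE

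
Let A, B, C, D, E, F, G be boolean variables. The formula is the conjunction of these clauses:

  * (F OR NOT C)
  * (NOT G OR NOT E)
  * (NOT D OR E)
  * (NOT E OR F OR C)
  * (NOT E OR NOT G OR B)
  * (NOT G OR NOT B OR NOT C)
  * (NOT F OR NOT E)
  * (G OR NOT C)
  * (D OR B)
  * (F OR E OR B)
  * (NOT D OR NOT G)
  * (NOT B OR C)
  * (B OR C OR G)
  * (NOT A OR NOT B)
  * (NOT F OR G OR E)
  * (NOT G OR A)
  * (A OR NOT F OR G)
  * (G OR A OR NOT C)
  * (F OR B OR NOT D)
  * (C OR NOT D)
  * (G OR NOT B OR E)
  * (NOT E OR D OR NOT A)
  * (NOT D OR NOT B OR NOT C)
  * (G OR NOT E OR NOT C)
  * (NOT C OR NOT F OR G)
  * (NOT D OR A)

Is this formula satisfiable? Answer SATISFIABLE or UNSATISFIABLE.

G = True:
  propagation gives E=False, D=False, B=True, C=False; an empty clause results — contradiction.
G = False:
  propagation gives C=False, B=False; an empty clause results — contradiction.
Every branch closes, so no satisfying assignment exists.

UNSATISFIABLE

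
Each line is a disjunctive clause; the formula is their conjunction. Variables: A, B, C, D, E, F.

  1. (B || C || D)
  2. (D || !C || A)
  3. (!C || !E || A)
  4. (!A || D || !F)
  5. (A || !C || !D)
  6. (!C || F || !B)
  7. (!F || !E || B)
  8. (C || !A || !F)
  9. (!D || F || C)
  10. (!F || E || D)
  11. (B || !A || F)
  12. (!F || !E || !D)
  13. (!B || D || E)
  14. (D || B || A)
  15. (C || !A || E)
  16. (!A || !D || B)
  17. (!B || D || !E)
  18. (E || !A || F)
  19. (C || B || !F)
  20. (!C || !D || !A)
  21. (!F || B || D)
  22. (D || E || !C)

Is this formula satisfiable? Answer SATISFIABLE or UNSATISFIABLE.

SATISFIABLE

Try A = False.
Try B = True.
Try C = False.
For the remaining variables, D = True, E = False, F = True works.
So A=False  B=True  C=False  D=True  E=False  F=True is a satisfying assignment.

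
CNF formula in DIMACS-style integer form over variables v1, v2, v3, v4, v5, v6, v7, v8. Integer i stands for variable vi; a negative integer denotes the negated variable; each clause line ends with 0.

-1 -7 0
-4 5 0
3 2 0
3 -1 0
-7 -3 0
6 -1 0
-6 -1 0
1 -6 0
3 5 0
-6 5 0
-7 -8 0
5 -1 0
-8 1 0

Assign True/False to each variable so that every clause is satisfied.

v1 = False, v2 = False, v3 = True, v4 = False, v5 = True, v6 = False, v7 = False, v8 = False

Pure literal: v4 appears only negated; assign v4 = False.
Pure literal: v5 appears only positively; assign v5 = True.
Branch on v1: take v1 = False.
  then v6 is forced to False.
  then v8 is forced to False.
Set v2 = False and propagate.
  then v3 is forced to True.
  then v7 is forced to False.
Check each clause:
  1. {¬v1, ¬v7} — ¬v7 is true.
  2. {¬v4, v5} — ¬v4 is true.
  3. {v3, v2} — v3 is true.
  4. {v3, ¬v1} — v3 is true.
  5. {¬v7, ¬v3} — ¬v7 is true.
  6. {¬v1, v6} — ¬v1 is true.
  7. {¬v1, ¬v6} — ¬v6 is true.
  8. {v1, ¬v6} — ¬v6 is true.
  9. {v3, v5} — v3 is true.
  10. {¬v6, v5} — ¬v6 is true.
  11. {¬v7, ¬v8} — ¬v8 is true.
  12. {v5, ¬v1} — v5 is true.
  13. {¬v8, v1} — ¬v8 is true.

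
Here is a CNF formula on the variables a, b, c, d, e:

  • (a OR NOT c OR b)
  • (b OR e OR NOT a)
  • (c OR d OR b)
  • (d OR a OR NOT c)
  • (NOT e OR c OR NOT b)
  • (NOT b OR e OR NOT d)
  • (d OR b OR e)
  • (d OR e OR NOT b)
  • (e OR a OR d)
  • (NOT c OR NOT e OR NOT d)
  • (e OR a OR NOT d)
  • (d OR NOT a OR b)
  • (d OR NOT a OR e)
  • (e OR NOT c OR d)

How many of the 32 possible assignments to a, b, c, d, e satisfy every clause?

The models are:
  a=F b=F c=F d=T e=T
  a=T b=F c=F d=T e=T
  a=T b=T c=T d=F e=T
That's 3 in total.

3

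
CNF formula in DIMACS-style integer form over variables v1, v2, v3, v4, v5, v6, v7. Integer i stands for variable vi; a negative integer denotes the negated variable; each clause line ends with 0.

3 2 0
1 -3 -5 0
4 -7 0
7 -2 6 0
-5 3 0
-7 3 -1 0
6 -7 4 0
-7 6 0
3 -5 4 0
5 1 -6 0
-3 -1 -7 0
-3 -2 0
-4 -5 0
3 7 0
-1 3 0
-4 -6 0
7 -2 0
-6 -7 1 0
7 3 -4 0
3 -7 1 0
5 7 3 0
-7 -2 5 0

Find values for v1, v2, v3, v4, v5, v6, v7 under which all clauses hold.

v1=0  v2=0  v3=1  v4=0  v5=0  v6=0  v7=0

Try v1 = False.
Set v2 = False and propagate.
  then v3 is forced to True.
  then v5 is forced to False.
  then v6 is forced to False.
  then v7 is forced to False.
v4 is now unconstrained; take v4 = False.
Every clause has at least one true literal under this assignment.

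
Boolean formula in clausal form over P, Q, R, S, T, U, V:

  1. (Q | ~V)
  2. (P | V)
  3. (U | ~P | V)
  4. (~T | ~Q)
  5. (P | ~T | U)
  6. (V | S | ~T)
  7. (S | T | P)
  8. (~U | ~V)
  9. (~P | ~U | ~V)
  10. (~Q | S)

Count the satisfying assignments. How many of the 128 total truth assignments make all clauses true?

Split on V, then P.
  V=T, P=T: remaining (Q,R,S,T,U) ∈ {(T,F,T,F,F); (T,T,T,F,F)} — 2.
  V=T, P=F: remaining (Q,R,S,T,U) ∈ {(T,F,T,F,F); (T,T,T,F,F)} — 2.
  V=F, P=T: R free; 4 ways for (Q,S,T,U) × 2^1 = 8.
  V=F, P=F: a clause becomes empty — 0.
Total: 2 + 2 + 8 + 0 = 12.

12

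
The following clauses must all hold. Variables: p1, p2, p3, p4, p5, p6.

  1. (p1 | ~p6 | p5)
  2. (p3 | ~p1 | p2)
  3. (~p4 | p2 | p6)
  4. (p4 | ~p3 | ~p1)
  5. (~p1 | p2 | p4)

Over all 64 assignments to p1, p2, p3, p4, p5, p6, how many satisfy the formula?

34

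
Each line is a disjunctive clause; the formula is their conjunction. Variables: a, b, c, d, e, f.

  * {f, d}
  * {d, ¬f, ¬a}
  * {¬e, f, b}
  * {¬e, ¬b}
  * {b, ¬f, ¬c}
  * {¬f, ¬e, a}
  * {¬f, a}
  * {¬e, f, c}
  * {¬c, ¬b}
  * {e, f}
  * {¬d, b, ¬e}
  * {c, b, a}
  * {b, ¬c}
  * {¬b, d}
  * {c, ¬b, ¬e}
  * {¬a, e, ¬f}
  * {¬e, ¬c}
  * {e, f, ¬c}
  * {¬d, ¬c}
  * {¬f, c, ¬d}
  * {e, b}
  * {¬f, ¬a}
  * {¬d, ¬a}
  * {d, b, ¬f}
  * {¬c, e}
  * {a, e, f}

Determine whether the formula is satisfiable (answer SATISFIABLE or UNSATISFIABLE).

UNSATISFIABLE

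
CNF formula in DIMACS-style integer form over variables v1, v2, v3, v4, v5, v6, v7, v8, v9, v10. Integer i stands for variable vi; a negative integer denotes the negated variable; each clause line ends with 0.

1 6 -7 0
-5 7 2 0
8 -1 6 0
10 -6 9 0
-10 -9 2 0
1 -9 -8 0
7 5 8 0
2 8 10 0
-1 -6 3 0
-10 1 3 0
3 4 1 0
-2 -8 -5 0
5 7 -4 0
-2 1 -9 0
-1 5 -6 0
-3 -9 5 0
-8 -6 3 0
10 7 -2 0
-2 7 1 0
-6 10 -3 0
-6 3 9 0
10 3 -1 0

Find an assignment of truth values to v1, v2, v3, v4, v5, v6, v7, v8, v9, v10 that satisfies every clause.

v1=0, v2=0, v3=1, v4=0, v5=0, v6=0, v7=0, v8=1, v9=0, v10=1

Set v1 = False and propagate.
The remaining clauses are satisfied by v2 = False, v3 = True, v4 = False, v5 = False, v6 = False, v7 = False, v8 = True, v9 = False, v10 = True.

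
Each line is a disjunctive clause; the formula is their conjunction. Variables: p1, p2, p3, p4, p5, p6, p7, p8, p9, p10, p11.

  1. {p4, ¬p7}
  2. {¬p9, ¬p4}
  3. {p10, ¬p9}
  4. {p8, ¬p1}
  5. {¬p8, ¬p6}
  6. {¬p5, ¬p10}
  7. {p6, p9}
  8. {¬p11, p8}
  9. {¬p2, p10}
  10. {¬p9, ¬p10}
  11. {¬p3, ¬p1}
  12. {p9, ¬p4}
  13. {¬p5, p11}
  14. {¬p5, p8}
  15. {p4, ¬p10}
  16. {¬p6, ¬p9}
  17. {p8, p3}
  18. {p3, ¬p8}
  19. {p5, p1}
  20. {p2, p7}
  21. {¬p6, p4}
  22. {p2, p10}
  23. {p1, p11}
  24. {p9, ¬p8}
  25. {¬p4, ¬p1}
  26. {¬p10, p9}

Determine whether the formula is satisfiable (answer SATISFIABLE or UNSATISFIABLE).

UNSATISFIABLE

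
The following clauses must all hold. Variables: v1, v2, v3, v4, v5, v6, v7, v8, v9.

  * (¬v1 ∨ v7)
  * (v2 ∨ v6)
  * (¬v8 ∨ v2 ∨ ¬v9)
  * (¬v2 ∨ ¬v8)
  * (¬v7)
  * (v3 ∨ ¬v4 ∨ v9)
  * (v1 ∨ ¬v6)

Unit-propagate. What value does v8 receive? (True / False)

Unit clause (¬v7) sets v7 = False.
(v7 ∨ ¬v1): since v7 = False, the clause reduces to (¬v1). v1 = False.
(¬v6 ∨ v1) with v1 = False leaves only ¬v6, so v6 = False.
(v6 ∨ v2): since v6 = False, the clause reduces to (v2). v2 = True.
(¬v8 ∨ ¬v2): since v2 = True, the clause reduces to (¬v8). v8 = False.

False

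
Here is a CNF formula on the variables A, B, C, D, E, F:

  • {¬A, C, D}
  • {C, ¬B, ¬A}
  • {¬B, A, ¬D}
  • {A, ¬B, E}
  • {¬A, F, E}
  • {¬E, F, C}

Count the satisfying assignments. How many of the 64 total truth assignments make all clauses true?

Case analysis on A and B:
  A=T, B=T: D free; 3 ways for (C,E,F) × 2^1 = 6.
  A=T, B=F: 8 of the 16 assignments to (C,D,E,F) work.
  A=F, B=T: remaining (C,D,E,F) ∈ {(F,F,T,T); (T,F,T,F); (T,F,T,T)} — 3.
  A=F, B=F: D free; 7 ways for (C,E,F) × 2^1 = 14.
Total: 6 + 8 + 3 + 14 = 31.

31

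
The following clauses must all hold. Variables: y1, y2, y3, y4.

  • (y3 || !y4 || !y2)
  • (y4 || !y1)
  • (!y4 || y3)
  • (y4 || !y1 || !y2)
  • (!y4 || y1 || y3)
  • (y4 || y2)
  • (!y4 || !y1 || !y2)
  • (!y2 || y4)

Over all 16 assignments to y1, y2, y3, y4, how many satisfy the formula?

Satisfying assignments:
  y1=0 y2=0 y3=1 y4=1
  y1=0 y2=1 y3=1 y4=1
  y1=1 y2=0 y3=1 y4=1
That's 3 in total.

3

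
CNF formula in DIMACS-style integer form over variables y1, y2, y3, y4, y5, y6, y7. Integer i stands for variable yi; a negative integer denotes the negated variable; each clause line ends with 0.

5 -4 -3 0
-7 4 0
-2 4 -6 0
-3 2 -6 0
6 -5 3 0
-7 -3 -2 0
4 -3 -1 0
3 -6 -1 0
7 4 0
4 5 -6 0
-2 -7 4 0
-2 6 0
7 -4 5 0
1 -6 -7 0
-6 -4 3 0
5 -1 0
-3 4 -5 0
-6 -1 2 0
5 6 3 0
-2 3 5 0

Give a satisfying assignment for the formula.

Try y1 = False.
For the remaining variables, y2 = True, y3 = True, y4 = True, y5 = True, y6 = True, y7 = False works.
Every clause has at least one true literal under this assignment.

y1=False, y2=True, y3=True, y4=True, y5=True, y6=True, y7=False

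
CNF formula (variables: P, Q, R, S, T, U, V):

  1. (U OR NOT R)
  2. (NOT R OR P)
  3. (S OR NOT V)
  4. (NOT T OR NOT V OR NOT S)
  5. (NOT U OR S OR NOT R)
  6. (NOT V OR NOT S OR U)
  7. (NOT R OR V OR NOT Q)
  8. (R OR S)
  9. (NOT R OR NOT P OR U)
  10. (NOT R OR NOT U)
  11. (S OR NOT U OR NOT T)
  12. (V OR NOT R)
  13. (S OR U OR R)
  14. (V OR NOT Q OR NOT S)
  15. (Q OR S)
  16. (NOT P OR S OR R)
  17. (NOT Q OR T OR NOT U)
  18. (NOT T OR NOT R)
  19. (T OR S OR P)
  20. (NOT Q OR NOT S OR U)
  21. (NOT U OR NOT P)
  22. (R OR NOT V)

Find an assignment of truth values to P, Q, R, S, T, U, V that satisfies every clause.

P=0, Q=0, R=0, S=1, T=1, U=1, V=0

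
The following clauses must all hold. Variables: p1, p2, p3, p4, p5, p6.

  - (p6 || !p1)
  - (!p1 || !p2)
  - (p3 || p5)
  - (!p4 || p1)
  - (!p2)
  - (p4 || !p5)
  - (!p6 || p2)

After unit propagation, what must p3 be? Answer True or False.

True

(!p2) stands alone — p2 = False.
(!p6 || p2) with p2 = False leaves only !p6, so p6 = False.
(!p1 || p6) with p6 = False leaves only !p1, so p1 = False.
(p1 || !p4) with p1 = False leaves only !p4, so p4 = False.
In (!p5 || p4), p4 is now false; !p5 must hold, so p5 = False.
From (p5 || p3) and p5 = False: p3 = True.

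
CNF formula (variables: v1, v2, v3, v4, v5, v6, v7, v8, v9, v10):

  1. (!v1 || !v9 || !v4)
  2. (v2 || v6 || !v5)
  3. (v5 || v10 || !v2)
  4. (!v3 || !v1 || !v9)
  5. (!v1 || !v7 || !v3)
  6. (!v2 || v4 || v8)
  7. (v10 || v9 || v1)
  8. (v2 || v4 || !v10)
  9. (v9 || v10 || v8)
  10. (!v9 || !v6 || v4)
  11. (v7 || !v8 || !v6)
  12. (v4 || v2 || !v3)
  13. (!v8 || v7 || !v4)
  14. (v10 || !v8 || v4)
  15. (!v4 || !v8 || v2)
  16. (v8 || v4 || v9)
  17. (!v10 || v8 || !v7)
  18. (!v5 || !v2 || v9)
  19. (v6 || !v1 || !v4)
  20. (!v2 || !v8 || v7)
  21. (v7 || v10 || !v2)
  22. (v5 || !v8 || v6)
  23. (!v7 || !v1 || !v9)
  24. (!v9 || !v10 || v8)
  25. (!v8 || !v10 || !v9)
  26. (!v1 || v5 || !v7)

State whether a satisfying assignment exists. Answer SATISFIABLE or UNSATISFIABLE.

SATISFIABLE

Pure literal: v3 appears only negated; assign v3 = False.
Branch on v1: take v1 = False.
Set v2 = False and propagate.
The remaining clauses are satisfied by v4 = False, v5 = False, v6 = False, v7 = True, v8 = False, v9 = True, v10 = False.
So v1=F  v2=F  v3=F  v4=F  v5=F  v6=F  v7=T  v8=F  v9=T  v10=F is a satisfying assignment.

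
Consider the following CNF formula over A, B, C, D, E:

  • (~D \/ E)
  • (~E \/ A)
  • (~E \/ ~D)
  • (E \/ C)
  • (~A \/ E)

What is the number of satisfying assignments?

6

The models are:
  A=F B=F C=T D=F E=F
  A=F B=T C=T D=F E=F
  A=T B=F C=F D=F E=T
  A=T B=F C=T D=F E=T
  A=T B=T C=F D=F E=T
  A=T B=T C=T D=F E=T
Count: 6.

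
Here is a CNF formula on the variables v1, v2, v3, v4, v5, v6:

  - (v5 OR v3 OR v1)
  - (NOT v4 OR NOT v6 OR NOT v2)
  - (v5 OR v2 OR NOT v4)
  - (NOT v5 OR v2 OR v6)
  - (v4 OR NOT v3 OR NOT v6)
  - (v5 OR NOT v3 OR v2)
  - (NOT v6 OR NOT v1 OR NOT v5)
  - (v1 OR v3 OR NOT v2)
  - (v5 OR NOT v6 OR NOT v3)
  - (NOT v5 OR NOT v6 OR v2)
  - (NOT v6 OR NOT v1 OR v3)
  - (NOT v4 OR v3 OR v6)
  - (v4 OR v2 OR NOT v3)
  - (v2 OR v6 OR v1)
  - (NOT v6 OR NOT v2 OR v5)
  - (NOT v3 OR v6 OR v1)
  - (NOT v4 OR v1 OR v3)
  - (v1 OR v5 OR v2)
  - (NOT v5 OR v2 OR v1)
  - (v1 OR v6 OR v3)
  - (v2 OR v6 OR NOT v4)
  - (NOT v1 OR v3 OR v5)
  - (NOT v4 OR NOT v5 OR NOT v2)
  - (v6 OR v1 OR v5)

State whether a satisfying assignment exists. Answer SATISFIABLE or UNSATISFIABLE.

Branch on v1: take v1 = True.
Try v2 = True.
The remaining clauses are satisfied by v3 = True, v4 = False, v5 = False, v6 = False.
So v1 = 1, v2 = 1, v3 = 1, v4 = 0, v5 = 0, v6 = 0 is a satisfying assignment.

SATISFIABLE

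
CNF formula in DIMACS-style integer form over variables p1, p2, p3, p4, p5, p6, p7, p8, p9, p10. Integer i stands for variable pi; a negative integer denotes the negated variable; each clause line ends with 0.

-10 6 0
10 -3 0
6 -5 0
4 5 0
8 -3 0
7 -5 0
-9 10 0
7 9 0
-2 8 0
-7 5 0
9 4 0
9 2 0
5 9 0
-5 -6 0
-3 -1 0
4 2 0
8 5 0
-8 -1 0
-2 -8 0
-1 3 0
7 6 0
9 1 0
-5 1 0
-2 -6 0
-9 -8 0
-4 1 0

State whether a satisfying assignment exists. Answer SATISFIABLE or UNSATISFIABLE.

p5 = True:
  propagation gives p6=True; an empty clause results — contradiction.
p5 = False:
  propagation gives p4=True, p7=False, p9=True, p10=True; an empty clause results — contradiction.
Every branch closes, so no satisfying assignment exists.

UNSATISFIABLE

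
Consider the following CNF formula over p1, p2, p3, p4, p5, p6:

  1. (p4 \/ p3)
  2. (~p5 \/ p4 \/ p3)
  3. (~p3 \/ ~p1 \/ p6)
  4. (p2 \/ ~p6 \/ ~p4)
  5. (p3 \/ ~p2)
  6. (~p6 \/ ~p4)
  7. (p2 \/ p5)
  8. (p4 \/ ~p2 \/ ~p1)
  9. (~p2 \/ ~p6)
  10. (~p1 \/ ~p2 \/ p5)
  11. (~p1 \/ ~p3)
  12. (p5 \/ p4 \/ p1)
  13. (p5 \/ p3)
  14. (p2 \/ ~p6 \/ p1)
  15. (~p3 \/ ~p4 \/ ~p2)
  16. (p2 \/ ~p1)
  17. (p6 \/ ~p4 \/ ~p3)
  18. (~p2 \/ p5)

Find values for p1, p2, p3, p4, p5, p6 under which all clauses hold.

p1=False  p2=False  p3=False  p4=True  p5=True  p6=False

Check each clause:
  1. (p3 \/ p4) — p4 is true.
  2. (p4 \/ ~p5 \/ p3) — p4 is true.
  3. (p6 \/ ~p1 \/ ~p3) — ~p3 is true.
  4. (p2 \/ ~p4 \/ ~p6) — ~p6 is true.
  5. (~p2 \/ p3) — ~p2 is true.
  6. (~p4 \/ ~p6) — ~p6 is true.
  7. (p2 \/ p5) — p5 is true.
  8. (p4 \/ ~p2 \/ ~p1) — p4 is true.
  9. (~p6 \/ ~p2) — ~p6 is true.
  10. (p5 \/ ~p1 \/ ~p2) — p5 is true.
  11. (~p3 \/ ~p1) — ~p3 is true.
  12. (p1 \/ p4 \/ p5) — p4 is true.
  13. (p5 \/ p3) — p5 is true.
  14. (~p6 \/ p2 \/ p1) — ~p6 is true.
  15. (~p3 \/ ~p2 \/ ~p4) — ~p3 is true.
  16. (~p1 \/ p2) — ~p1 is true.
  17. (p6 \/ ~p3 \/ ~p4) — ~p3 is true.
  18. (p5 \/ ~p2) — p5 is true.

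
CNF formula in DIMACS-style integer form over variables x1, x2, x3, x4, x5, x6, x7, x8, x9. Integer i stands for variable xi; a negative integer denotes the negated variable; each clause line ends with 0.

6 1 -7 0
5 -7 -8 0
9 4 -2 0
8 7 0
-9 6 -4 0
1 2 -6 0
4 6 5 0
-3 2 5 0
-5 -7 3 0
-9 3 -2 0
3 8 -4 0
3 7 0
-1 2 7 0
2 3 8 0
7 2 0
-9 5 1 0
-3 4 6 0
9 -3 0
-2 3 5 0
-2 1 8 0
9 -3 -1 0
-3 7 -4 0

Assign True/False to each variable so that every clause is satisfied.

Set x1 = True and propagate.
Branch on x2: take x2 = False.
  then x7 is forced to True.
Set x3 = True and propagate.
  then x5 is forced to True.
  then x9 is forced to True.
For the remaining variables, x4 = True, x6 = True, x8 = False works.
Every clause has at least one true literal under this assignment.
Check each clause:
  1. (x1 | x6 | ~x7) — x1 is true.
  2. (~x7 | ~x8 | x5) — ~x8 is true.
  3. (x9 | ~x2 | x4) — x9 is true.
  4. (x8 | x7) — x7 is true.
  5. (~x4 | ~x9 | x6) — x6 is true.
  6. (x2 | ~x6 | x1) — x1 is true.
  7. (x6 | x5 | x4) — x4 is true.
  8. (x5 | ~x3 | x2) — x5 is true.
  9. (x3 | ~x7 | ~x5) — x3 is true.
  10. (~x9 | ~x2 | x3) — x3 is true.
  11. (x3 | x8 | ~x4) — x3 is true.
  12. (x3 | x7) — x3 is true.
  13. (~x1 | x2 | x7) — x7 is true.
  14. (x8 | x3 | x2) — x3 is true.
  15. (x2 | x7) — x7 is true.
  16. (~x9 | x1 | x5) — x1 is true.
  17. (~x3 | x6 | x4) — x4 is true.
  18. (x9 | ~x3) — x9 is true.
  19. (x3 | x5 | ~x2) — x3 is true.
  20. (~x2 | x1 | x8) — x1 is true.
  21. (x9 | ~x1 | ~x3) — x9 is true.
  22. (x7 | ~x3 | ~x4) — x7 is true.

x1=1  x2=0  x3=1  x4=1  x5=1  x6=1  x7=1  x8=0  x9=1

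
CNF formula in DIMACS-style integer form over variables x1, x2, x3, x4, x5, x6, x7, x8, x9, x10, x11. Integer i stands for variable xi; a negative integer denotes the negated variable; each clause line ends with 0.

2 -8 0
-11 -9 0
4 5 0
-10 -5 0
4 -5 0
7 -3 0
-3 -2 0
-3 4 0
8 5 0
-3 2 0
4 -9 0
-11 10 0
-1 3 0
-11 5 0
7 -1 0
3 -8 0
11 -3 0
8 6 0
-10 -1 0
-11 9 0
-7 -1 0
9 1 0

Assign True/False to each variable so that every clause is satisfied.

x1 = F, x2 = T, x3 = F, x4 = T, x5 = T, x6 = T, x7 = F, x8 = F, x9 = T, x10 = F, x11 = F

Pure literal: x4 appears only positively; assign x4 = True.
Pure literal: x6 appears only positively; assign x6 = True.
Try x1 = False.
  then x9 is forced to True.
  then x11 is forced to False.
  then x3 is forced to False.
  then x8 is forced to False.
  then x5 is forced to True.
  then x10 is forced to False.
x2, x7 are now unconstrained; take x2 = True, x7 = False.
Check each clause:
  1. (x2 OR NOT x8) — NOT x8 is true.
  2. (NOT x11 OR NOT x9) — NOT x11 is true.
  3. (x4 OR x5) — x4 is true.
  4. (NOT x10 OR NOT x5) — NOT x10 is true.
  5. (NOT x5 OR x4) — x4 is true.
  6. (NOT x3 OR x7) — NOT x3 is true.
  7. (NOT x2 OR NOT x3) — NOT x3 is true.
  8. (NOT x3 OR x4) — x4 is true.
  9. (x5 OR x8) — x5 is true.
  10. (x2 OR NOT x3) — x2 is true.
  11. (NOT x9 OR x4) — x4 is true.
  12. (NOT x11 OR x10) — NOT x11 is true.
  13. (NOT x1 OR x3) — NOT x1 is true.
  14. (x5 OR NOT x11) — NOT x11 is true.
  15. (x7 OR NOT x1) — NOT x1 is true.
  16. (x3 OR NOT x8) — NOT x8 is true.
  17. (x11 OR NOT x3) — NOT x3 is true.
  18. (x8 OR x6) — x6 is true.
  19. (NOT x10 OR NOT x1) — NOT x10 is true.
  20. (x9 OR NOT x11) — x9 is true.
  21. (NOT x7 OR NOT x1) — NOT x7 is true.
  22. (x1 OR x9) — x9 is true.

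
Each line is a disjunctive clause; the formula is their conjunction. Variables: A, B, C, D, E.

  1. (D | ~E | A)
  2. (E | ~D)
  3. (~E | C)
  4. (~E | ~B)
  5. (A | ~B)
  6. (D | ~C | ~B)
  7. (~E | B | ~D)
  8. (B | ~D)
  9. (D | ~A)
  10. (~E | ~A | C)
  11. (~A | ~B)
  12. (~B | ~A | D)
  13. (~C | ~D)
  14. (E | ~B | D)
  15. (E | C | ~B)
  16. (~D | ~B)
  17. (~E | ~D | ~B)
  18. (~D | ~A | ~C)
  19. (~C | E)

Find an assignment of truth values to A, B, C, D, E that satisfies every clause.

Branch on A: take A = False.
  then B is forced to False.
  then D is forced to False.
  then E is forced to False.
  then C is forced to False.

A=False, B=False, C=False, D=False, E=False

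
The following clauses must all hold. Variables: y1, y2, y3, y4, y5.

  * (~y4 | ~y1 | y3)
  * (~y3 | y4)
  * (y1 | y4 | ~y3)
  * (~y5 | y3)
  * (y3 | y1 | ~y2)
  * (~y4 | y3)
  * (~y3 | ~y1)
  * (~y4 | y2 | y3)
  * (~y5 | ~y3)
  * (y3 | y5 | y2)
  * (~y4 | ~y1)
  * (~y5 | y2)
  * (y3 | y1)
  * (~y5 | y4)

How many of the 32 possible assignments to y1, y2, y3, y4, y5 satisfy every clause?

3

The models are:
  y1=F y2=F y3=T y4=T y5=F
  y1=F y2=T y3=T y4=T y5=F
  y1=T y2=T y3=F y4=F y5=F
That's 3 in total.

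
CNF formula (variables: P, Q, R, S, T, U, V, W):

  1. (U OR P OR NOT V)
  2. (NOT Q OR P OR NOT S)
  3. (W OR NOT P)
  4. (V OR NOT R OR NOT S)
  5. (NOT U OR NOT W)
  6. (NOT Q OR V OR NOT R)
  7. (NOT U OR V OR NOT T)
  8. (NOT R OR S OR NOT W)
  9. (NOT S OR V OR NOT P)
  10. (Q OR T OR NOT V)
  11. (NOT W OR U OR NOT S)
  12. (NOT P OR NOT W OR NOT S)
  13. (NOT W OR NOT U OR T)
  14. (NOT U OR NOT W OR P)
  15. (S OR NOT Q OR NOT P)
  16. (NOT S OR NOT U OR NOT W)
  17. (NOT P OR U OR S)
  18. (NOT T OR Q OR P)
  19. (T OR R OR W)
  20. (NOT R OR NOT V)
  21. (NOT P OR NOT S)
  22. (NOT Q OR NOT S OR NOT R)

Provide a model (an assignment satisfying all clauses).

P=False, Q=True, R=False, S=False, T=True, U=True, V=True, W=False

Check each clause:
  1. (U OR NOT V OR P) — U is true.
  2. (NOT S OR P OR NOT Q) — NOT S is true.
  3. (W OR NOT P) — NOT P is true.
  4. (V OR NOT S OR NOT R) — NOT S is true.
  5. (NOT U OR NOT W) — NOT W is true.
  6. (NOT Q OR NOT R OR V) — NOT R is true.
  7. (NOT T OR NOT U OR V) — V is true.
  8. (NOT W OR S OR NOT R) — NOT W is true.
  9. (NOT P OR NOT S OR V) — NOT S is true.
  10. (T OR NOT V OR Q) — Q is true.
  11. (NOT S OR U OR NOT W) — NOT W is true.
  12. (NOT P OR NOT S OR NOT W) — NOT W is true.
  13. (T OR NOT W OR NOT U) — NOT W is true.
  14. (NOT U OR P OR NOT W) — NOT W is true.
  15. (NOT P OR NOT Q OR S) — NOT P is true.
  16. (NOT U OR NOT S OR NOT W) — NOT W is true.
  17. (S OR NOT P OR U) — NOT P is true.
  18. (P OR Q OR NOT T) — Q is true.
  19. (W OR T OR R) — T is true.
  20. (NOT V OR NOT R) — NOT R is true.
  21. (NOT S OR NOT P) — NOT S is true.
  22. (NOT R OR NOT S OR NOT Q) — NOT S is true.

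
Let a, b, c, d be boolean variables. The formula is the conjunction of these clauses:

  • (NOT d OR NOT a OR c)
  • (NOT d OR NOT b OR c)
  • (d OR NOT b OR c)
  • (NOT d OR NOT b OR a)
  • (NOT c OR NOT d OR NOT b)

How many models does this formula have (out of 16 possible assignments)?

Case analysis on d and b:
  d=T, b=T: a clause becomes empty — 0.
  d=T, b=F: remaining (a,c) ∈ {(F,F); (F,T); (T,T)} — 3.
  d=F, b=T: remaining (a,c) ∈ {(F,T); (T,T)} — 2.
  d=F, b=F: remaining (a,c) ∈ {(F,F); (F,T); (T,F); (T,T)} — 4.
Total: 0 + 3 + 2 + 4 = 9.

9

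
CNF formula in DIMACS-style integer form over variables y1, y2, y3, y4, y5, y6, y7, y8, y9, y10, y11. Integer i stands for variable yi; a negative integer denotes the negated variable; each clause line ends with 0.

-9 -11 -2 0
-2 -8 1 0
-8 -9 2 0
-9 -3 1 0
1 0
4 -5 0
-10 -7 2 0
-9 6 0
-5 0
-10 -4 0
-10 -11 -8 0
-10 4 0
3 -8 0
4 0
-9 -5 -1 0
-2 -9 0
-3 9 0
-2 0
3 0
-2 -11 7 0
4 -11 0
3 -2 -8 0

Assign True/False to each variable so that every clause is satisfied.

y1=1, y2=0, y3=1, y4=1, y5=0, y6=1, y7=0, y8=0, y9=1, y10=0, y11=0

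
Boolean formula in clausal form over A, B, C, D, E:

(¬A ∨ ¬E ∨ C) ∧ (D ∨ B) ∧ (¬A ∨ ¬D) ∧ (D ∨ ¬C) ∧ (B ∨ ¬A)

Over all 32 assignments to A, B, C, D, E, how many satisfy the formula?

11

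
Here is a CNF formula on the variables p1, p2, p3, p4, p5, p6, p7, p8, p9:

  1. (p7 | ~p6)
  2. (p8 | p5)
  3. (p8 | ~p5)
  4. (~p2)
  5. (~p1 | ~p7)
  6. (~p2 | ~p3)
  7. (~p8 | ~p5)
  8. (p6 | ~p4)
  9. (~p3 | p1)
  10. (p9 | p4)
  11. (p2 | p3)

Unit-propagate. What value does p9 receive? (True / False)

Unit clause (~p2) sets p2 = False.
In (p2 | p3), p2 is now false; p3 must hold, so p3 = True.
(~p3 | p1): since p3 = True, the clause reduces to (p1). p1 = True.
In (~p1 | ~p7), ~p1 is now false; ~p7 must hold, so p7 = False.
(p7 | ~p6): since p7 = False, the clause reduces to (~p6). p6 = False.
From (~p4 | p6) and p6 = False: p4 = False.
From (p9 | p4) and p4 = False: p9 = True.

True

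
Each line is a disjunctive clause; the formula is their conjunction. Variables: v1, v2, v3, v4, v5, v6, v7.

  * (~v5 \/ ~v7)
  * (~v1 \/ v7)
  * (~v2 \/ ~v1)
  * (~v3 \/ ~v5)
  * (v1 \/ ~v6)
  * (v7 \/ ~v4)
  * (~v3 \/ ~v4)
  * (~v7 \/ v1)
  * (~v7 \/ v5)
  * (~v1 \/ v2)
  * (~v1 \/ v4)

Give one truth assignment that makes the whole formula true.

Pure literal: v3 appears only negated; assign v3 = False.
v6 occurs only negated in the remaining clauses — set v6 = False.
Branch on v1: take v1 = False.
  then v7 is forced to False.
  then v4 is forced to False.
v2, v5 are now unconstrained; take v2 = True, v5 = True.
Every clause has at least one true literal under this assignment.

v1=False, v2=True, v3=False, v4=False, v5=True, v6=False, v7=False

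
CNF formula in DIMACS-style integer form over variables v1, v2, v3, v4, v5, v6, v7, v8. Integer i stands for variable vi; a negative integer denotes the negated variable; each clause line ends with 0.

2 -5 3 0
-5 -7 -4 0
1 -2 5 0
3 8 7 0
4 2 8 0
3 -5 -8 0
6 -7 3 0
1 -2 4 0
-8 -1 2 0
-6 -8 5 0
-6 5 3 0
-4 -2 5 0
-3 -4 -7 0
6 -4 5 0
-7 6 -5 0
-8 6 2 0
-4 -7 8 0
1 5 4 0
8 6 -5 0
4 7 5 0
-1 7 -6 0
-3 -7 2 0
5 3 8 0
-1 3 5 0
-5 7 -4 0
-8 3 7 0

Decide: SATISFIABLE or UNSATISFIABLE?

SATISFIABLE

Branch on v1: take v1 = True.
Try v2 = True.
For the remaining variables, v3 = True, v4 = False, v5 = False, v6 = True, v7 = True, v8 = False works.
Every clause has at least one true literal under this assignment.
So v1=True  v2=True  v3=True  v4=False  v5=False  v6=True  v7=True  v8=False is a satisfying assignment.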